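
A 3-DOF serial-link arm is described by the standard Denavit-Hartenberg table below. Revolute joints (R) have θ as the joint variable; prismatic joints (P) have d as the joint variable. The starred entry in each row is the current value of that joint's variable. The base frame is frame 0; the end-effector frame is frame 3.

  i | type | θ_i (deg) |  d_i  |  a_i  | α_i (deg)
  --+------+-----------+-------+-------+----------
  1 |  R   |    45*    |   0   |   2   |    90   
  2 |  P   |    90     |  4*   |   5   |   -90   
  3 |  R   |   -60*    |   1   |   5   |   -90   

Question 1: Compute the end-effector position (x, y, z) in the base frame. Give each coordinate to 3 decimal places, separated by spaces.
6.597 -5.183 7.500

after link 1: o_1 = (1.4142, 1.4142, 0.0000)
after link 2: o_2 = (4.2426, -1.4142, 5.0000)
after link 3: o_3 = (6.5974, -5.1832, 7.5000)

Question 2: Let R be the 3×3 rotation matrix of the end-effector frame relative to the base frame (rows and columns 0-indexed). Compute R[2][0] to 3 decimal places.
End-effector x-axis (col 0 of R) = (0.6124,-0.6124,0.5000)
R[2][0] = 0.5000

0.500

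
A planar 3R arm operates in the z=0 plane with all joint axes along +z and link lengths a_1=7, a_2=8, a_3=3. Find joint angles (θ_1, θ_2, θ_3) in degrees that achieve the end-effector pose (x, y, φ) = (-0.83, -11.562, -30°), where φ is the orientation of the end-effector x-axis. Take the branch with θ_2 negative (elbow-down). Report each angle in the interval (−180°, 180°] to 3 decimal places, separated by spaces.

wrist centre = target − a_3·(cos φ, sin φ) = (-3.4281, -10.0620)
cos θ_2 = (112.9956−7²−8²)/(2·7·8) = -0.0000; θ_2 = -90.0023° (elbow-down)
β = atan2(-10.0620,-3.4281) = -108.8137°; ψ = atan2(-8.0000,6.9997) = -48.8154°
θ_1 = β − ψ = -59.9984°
θ_3 = φ − θ_1 − θ_2 = 120.0006° (wrapped to (-180°,180°])

-59.998 -90.002 120.001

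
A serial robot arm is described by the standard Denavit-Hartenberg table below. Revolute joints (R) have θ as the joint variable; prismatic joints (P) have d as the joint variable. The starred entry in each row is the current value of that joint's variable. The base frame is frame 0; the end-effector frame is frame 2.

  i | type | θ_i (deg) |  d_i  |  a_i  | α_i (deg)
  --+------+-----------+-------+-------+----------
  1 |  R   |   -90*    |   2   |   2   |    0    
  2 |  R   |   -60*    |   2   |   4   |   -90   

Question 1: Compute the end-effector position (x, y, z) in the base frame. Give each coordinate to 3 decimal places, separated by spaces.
-3.464 -4.000 4.000

after link 1: o_1 = (0.0000, -2.0000, 2.0000)
after link 2: o_2 = (-3.4641, -4.0000, 4.0000)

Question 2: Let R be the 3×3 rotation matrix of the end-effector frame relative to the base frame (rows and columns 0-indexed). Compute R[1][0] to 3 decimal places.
-0.500

End-effector x-axis (col 0 of R) = (-0.8660,-0.5000,0.0000)
R[1][0] = -0.5000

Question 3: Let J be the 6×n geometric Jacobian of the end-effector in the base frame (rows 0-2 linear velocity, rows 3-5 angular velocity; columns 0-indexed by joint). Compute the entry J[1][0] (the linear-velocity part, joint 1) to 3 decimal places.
axis z_0 = ẑ; lever o_n−o_0 = (-3.4641,-4.0000,4.0000)
cross product → J_v[:, 0] = (4.0000,-3.4641,0.0000)
J_ω[:, 0] = z_0
entry J[1][0] = -3.4641

-3.464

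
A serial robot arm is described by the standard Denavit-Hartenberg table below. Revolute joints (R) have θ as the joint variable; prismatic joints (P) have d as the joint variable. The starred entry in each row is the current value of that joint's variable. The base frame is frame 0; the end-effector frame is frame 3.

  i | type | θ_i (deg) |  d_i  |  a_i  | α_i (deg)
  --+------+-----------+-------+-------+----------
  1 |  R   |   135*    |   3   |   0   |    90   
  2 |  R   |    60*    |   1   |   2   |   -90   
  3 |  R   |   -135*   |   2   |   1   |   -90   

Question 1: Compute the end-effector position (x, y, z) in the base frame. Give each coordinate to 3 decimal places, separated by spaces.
1.975 0.439 5.120

after link 1: o_1 = (0.0000, 0.0000, 3.0000)
after link 2: o_2 = (-0.0000, 1.4142, 4.7321)
after link 3: o_3 = (1.9747, 0.4395, 5.1197)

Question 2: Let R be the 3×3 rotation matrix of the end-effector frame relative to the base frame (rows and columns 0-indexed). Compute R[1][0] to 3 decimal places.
End-effector x-axis (col 0 of R) = (0.7500,0.2500,-0.6124)
R[1][0] = 0.2500

0.250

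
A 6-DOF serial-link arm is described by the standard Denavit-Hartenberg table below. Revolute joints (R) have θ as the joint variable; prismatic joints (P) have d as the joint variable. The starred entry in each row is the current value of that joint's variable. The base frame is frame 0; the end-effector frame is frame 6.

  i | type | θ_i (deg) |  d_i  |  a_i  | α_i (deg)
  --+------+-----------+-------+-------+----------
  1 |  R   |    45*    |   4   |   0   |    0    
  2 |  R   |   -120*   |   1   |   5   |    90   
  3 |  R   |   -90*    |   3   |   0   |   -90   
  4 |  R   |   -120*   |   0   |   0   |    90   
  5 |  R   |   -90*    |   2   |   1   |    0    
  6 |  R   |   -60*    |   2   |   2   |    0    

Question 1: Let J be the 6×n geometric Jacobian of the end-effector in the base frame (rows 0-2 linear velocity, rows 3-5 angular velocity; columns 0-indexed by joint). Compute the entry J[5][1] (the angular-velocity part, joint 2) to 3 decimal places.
1.000

axis z_1 = (0.0000,0.0000,1.0000); lever o_n−o_1 = (1.2594,-2.7684,3.5981)
cross product → J_v[:, 1] = (2.7684,1.2594,-0.0000)
J_ω[:, 1] = z_1
entry J[5][1] = 1.0000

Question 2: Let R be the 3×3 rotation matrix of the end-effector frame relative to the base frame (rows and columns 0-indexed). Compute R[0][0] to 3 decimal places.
End-effector x-axis (col 0 of R) = (0.5950,0.6771,-0.4330)
R[0][0] = 0.5950

0.595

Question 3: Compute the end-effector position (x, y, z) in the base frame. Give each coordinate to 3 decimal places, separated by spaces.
after link 1: o_1 = (0.0000, 0.0000, 4.0000)
after link 2: o_2 = (1.2941, -4.8296, 5.0000)
after link 3: o_3 = (-1.6037, -5.6061, 5.0000)
after link 4: o_4 = (-1.6037, -5.6061, 5.0000)
after link 5: o_5 = (-0.8966, -4.3813, 6.7321)
after link 6: o_6 = (1.2594, -2.7684, 7.5981)

1.259 -2.768 7.598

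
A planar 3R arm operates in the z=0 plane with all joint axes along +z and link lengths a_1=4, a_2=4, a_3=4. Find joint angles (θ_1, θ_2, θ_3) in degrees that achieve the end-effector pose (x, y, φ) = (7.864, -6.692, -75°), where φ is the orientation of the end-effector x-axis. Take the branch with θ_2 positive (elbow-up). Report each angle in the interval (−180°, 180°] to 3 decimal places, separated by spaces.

wrist centre = target − a_3·(cos φ, sin φ) = (6.8287, -2.8283)
cos θ_2 = (54.6307−4²−4²)/(2·4·4) = 0.7072; θ_2 = 44.9916° (elbow-up)
β = atan2(-2.8283,6.8287) = -22.4982°; ψ = atan2(2.8280,6.8288) = 22.4958°
θ_1 = β − ψ = -44.9940°
θ_3 = φ − θ_1 − θ_2 = -74.9976° (wrapped to (-180°,180°])

-44.994 44.992 -74.998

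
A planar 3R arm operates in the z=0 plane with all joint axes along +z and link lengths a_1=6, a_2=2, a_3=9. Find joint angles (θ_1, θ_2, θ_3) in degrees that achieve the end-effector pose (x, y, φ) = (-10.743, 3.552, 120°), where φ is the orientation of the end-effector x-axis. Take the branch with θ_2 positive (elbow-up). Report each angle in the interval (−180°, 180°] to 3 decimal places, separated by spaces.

wrist centre = target − a_3·(cos φ, sin φ) = (-6.2430, -4.2422)
cos θ_2 = (56.9716−6²−2²)/(2·6·2) = 0.7071; θ_2 = 44.9967° (elbow-up)
β = atan2(-4.2422,-6.2430) = -145.8032°; ψ = atan2(1.4141,7.4143) = 10.7983°
θ_1 = β − ψ = -156.6015°
θ_3 = φ − θ_1 − θ_2 = -128.3951° (wrapped to (-180°,180°])

-156.602 44.997 -128.395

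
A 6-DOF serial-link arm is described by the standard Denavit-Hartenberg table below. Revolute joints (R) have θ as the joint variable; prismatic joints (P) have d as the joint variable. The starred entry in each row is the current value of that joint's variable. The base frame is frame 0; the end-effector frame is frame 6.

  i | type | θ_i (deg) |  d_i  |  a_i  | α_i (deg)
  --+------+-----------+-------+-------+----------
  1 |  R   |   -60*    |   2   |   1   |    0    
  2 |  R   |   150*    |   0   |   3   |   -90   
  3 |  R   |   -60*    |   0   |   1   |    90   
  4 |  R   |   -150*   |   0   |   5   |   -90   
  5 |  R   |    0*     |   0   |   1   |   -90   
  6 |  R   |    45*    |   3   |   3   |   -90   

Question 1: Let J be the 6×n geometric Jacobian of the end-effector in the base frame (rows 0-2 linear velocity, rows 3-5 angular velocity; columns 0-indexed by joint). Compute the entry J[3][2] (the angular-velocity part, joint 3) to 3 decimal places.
-1.000

axis z_2 = (-1.0000,-0.0000,0.0000); lever o_n−o_2 = (2.2235,-0.9489,-7.6435)
cross product → J_v[:, 2] = (0.0000,-7.6435,0.9489)
J_ω[:, 2] = z_2
entry J[3][2] = -1.0000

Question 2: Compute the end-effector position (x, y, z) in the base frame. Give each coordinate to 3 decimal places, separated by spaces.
2.724 1.185 -5.644

after link 1: o_1 = (0.5000, -0.8660, 2.0000)
after link 2: o_2 = (0.5000, 2.1340, 2.0000)
after link 3: o_3 = (0.5000, 2.6340, 2.8660)
after link 4: o_4 = (3.0000, 0.4689, -0.8840)
after link 5: o_5 = (3.5000, 0.0359, -1.6340)
after link 6: o_6 = (2.7235, 1.1851, -5.6435)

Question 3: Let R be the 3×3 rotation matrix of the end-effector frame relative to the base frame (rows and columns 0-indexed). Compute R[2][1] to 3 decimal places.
0.500

End-effector y-axis (col 1 of R) = (-0.0000,-0.8660,0.5000)
R[2][1] = 0.5000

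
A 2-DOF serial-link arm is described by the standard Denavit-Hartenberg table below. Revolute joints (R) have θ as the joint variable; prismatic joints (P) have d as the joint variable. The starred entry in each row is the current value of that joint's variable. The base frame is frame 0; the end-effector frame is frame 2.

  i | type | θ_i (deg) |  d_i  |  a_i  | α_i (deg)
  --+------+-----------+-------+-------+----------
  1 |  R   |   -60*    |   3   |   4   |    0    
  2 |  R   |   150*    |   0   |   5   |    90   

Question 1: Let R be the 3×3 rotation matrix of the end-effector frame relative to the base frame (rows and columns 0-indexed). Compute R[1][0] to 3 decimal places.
End-effector x-axis (col 0 of R) = (-0.0000,1.0000,0.0000)
R[1][0] = 1.0000

1.000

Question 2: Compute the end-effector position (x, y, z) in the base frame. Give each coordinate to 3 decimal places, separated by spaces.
after link 1: o_1 = (2.0000, -3.4641, 3.0000)
after link 2: o_2 = (2.0000, 1.5359, 3.0000)

2.000 1.536 3.000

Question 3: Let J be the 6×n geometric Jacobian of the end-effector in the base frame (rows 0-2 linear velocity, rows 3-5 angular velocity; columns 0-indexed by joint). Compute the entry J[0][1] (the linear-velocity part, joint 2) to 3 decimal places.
-5.000

axis z_1 = (0.0000,0.0000,1.0000); lever o_n−o_1 = (-0.0000,5.0000,0.0000)
cross product → J_v[:, 1] = (-5.0000,-0.0000,0.0000)
J_ω[:, 1] = z_1
entry J[0][1] = -5.0000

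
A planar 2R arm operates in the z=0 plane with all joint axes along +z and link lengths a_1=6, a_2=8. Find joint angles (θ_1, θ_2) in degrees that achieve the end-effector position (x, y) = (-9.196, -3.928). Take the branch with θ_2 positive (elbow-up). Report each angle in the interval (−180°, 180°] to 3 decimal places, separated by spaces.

149.998 90.003

cos θ_2 = (99.9956−6²−8²)/(2·6·8) = -0.0000; θ_2 = 90.0026° (elbow-up)
β = atan2(-3.9280,-9.1960) = -156.8706°; ψ = atan2(8.0000,5.9996) = 53.1318°
θ_1 = β − ψ = -210.0024°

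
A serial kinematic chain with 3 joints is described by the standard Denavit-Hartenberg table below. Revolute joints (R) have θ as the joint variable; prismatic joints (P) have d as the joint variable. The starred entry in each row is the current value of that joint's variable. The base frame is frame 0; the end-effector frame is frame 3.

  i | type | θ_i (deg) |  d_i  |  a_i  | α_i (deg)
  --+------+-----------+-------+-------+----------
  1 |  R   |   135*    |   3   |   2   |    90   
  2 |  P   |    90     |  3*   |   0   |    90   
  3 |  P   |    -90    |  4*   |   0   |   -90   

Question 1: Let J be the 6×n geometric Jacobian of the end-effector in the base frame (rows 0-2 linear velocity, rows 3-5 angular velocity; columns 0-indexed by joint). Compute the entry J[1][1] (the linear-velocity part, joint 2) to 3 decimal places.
0.707

prismatic axis z_1 = (0.7071,0.7071,0.0000)
J_v[:, 1] = z_1; J_ω[:, 1] = (0,0,0)
entry J[1][1] = 0.7071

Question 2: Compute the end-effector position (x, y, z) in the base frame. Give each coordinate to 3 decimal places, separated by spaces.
after link 1: o_1 = (-1.4142, 1.4142, 3.0000)
after link 2: o_2 = (0.7071, 3.5355, 3.0000)
after link 3: o_3 = (-2.1213, 6.3640, 3.0000)

-2.121 6.364 3.000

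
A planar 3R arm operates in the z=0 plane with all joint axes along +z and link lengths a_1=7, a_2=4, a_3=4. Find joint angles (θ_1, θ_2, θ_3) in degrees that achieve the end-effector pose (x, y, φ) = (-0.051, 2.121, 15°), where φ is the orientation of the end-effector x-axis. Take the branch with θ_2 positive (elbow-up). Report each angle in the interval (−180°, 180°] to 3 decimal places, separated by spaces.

wrist centre = target − a_3·(cos φ, sin φ) = (-3.9147, 1.0857)
cos θ_2 = (16.5037−7²−4²)/(2·7·4) = -0.8660; θ_2 = 149.9977° (elbow-up)
β = atan2(1.0857,-3.9147) = 164.4989°; ψ = atan2(2.0001,3.5360) = 29.4948°
θ_1 = β − ψ = 135.0041°
θ_3 = φ − θ_1 − θ_2 = 89.9982° (wrapped to (-180°,180°])

135.004 149.998 89.998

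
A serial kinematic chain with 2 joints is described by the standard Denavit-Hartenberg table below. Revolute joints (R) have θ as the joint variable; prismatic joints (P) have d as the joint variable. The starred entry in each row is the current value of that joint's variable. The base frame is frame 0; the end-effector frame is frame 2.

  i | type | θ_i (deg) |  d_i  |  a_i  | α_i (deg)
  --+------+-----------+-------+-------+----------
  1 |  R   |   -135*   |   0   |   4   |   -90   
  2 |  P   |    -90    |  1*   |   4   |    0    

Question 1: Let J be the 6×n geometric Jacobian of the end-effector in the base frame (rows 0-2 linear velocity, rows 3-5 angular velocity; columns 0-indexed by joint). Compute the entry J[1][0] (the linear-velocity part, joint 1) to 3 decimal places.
axis z_0 = ẑ; lever o_n−o_0 = (-2.1213,-3.5355,4.0000)
cross product → J_v[:, 0] = (3.5355,-2.1213,0.0000)
J_ω[:, 0] = z_0
entry J[1][0] = -2.1213

-2.121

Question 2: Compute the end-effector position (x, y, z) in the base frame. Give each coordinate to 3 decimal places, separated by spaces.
-2.121 -3.536 4.000

after link 1: o_1 = (-2.8284, -2.8284, 0.0000)
after link 2: o_2 = (-2.1213, -3.5355, 4.0000)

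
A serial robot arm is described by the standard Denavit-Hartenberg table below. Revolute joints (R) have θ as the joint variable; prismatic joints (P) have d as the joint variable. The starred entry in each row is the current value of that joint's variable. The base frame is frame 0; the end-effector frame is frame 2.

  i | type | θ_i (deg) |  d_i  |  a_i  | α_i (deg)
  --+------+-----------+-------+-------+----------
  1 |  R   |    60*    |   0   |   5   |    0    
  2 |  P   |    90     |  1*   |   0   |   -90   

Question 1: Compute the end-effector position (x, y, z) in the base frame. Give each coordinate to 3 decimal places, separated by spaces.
after link 1: o_1 = (2.5000, 4.3301, 0.0000)
after link 2: o_2 = (2.5000, 4.3301, 1.0000)

2.500 4.330 1.000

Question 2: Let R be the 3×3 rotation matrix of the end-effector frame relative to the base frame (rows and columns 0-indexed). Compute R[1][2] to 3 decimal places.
-0.866

End-effector z-axis (col 2 of R) = (-0.5000,-0.8660,0.0000)
R[1][2] = -0.8660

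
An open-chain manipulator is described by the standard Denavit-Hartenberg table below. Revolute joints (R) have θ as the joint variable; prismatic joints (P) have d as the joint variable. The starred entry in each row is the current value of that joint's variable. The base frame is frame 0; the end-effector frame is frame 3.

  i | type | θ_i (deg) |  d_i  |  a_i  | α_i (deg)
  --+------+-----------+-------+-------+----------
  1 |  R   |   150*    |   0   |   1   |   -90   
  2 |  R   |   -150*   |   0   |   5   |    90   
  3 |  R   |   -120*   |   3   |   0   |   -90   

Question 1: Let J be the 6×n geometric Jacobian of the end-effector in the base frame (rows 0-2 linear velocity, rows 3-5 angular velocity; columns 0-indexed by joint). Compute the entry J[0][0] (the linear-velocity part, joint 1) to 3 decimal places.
axis z_0 = ẑ; lever o_n−o_0 = (4.1830,-2.4151,-0.0981)
cross product → J_v[:, 0] = (2.4151,4.1830,-0.0000)
J_ω[:, 0] = z_0
entry J[0][0] = 2.4151

2.415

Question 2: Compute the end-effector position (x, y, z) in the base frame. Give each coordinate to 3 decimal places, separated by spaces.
after link 1: o_1 = (-0.8660, 0.5000, 0.0000)
after link 2: o_2 = (2.8840, -1.6651, 2.5000)
after link 3: o_3 = (4.1830, -2.4151, -0.0981)

4.183 -2.415 -0.098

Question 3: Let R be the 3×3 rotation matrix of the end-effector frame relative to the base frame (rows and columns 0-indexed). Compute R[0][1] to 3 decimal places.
-0.433

End-effector y-axis (col 1 of R) = (-0.4330,0.2500,0.8660)
R[0][1] = -0.4330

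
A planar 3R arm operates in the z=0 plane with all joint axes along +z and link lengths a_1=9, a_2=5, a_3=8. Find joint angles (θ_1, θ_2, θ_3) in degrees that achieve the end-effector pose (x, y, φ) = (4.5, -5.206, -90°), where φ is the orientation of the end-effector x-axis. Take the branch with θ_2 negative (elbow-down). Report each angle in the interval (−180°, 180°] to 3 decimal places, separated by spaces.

wrist centre = target − a_3·(cos φ, sin φ) = (4.5000, 2.7940)
cos θ_2 = (28.0564−9²−5²)/(2·9·5) = -0.8660; θ_2 = -150.0016° (elbow-down)
β = atan2(2.7940,4.5000) = 31.8357°; ψ = atan2(-2.4999,4.6698) = -28.1614°
θ_1 = β − ψ = 59.9971°
θ_3 = φ − θ_1 − θ_2 = 0.0045° (wrapped to (-180°,180°])

59.997 -150.002 0.005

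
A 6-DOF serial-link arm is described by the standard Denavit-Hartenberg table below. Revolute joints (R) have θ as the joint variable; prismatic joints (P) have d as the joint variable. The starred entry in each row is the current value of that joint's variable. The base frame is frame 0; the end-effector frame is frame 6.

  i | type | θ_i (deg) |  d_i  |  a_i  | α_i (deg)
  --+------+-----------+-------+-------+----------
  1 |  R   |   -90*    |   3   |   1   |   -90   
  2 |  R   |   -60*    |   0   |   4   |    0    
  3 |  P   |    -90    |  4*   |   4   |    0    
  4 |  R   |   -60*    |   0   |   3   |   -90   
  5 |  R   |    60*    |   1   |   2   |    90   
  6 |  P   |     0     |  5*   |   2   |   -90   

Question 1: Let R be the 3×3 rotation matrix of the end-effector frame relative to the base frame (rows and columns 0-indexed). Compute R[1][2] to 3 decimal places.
0.500

End-effector z-axis (col 2 of R) = (-0.0000,0.5000,0.8660)
R[1][2] = 0.5000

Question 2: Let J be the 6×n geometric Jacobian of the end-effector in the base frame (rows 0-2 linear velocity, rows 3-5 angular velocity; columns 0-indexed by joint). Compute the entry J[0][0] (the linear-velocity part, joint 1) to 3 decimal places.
-9.044

axis z_0 = ẑ; lever o_n−o_0 = (3.0359,9.0442,4.6651)
cross product → J_v[:, 0] = (-9.0442,3.0359,0.0000)
J_ω[:, 0] = z_0
entry J[0][0] = -9.0442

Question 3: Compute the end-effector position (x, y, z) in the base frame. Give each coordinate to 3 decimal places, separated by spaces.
after link 1: o_1 = (0.0000, -1.0000, 3.0000)
after link 2: o_2 = (-0.0000, -3.0000, 6.4641)
after link 3: o_3 = (4.0000, 0.4641, 8.4641)
after link 4: o_4 = (4.0000, 3.0622, 6.9641)
after link 5: o_5 = (2.2679, 4.4282, 7.3301)
after link 6: o_6 = (3.0359, 9.0442, 4.6651)

3.036 9.044 4.665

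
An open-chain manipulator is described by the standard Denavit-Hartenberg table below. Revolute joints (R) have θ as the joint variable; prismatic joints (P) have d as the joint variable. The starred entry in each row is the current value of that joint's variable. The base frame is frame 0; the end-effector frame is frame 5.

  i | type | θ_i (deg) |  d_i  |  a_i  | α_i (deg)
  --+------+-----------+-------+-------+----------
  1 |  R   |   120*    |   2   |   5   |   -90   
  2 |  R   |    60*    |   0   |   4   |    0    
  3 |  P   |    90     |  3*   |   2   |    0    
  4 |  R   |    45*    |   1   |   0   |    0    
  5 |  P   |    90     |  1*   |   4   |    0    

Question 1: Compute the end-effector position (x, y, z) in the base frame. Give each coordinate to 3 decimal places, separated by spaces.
after link 1: o_1 = (-2.5000, 4.3301, 2.0000)
after link 2: o_2 = (-3.5000, 6.0622, -1.4641)
after link 3: o_3 = (-5.2321, 3.0622, -2.4641)
after link 4: o_4 = (-6.0981, 2.5622, -2.4641)
after link 5: o_5 = (-7.4817, 2.9588, 1.3996)

-7.482 2.959 1.400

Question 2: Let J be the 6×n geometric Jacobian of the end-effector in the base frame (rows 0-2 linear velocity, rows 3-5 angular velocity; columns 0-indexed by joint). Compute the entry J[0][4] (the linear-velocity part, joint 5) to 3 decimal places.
prismatic axis z_4 = (-0.8660,-0.5000,0.0000)
J_v[:, 4] = z_4; J_ω[:, 4] = (0,0,0)
entry J[0][4] = -0.8660

-0.866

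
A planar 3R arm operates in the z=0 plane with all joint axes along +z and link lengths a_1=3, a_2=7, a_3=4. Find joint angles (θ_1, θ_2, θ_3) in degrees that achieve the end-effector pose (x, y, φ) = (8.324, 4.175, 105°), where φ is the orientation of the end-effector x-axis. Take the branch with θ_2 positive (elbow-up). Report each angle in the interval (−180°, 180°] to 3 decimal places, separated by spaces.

-30.010 45.011 90.000

wrist centre = target − a_3·(cos φ, sin φ) = (9.3593, 0.3113)
cos θ_2 = (87.6930−3²−7²)/(2·3·7) = 0.7070; θ_2 = 45.0107° (elbow-up)
β = atan2(0.3113,9.3593) = 1.9050°; ψ = atan2(4.9507,7.9488) = 31.9154°
θ_1 = β − ψ = -30.0104°
θ_3 = φ − θ_1 − θ_2 = 89.9997° (wrapped to (-180°,180°])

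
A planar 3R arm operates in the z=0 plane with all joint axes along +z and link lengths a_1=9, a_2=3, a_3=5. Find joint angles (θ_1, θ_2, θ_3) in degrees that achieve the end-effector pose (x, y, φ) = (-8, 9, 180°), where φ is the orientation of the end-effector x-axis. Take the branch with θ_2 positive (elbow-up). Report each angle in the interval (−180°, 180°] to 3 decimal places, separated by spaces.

wrist centre = target − a_3·(cos φ, sin φ) = (-3.0000, 9.0000)
cos θ_2 = (90.0000−9²−3²)/(2·9·3) = 0.0000; θ_2 = 90.0000° (elbow-up)
β = atan2(9.0000,-3.0000) = 108.4349°; ψ = atan2(3.0000,9.0000) = 18.4349°
θ_1 = β − ψ = 90.0000°
θ_3 = φ − θ_1 − θ_2 = 0.0000° (wrapped to (-180°,180°])

90.000 90.000 0.000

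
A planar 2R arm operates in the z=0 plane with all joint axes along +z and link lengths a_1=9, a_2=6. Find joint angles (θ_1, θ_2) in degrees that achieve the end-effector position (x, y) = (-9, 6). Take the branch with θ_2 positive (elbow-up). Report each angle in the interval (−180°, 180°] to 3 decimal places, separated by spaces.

112.620 90.000

cos θ_2 = (117.0000−9²−6²)/(2·9·6) = 0.0000; θ_2 = 90.0000° (elbow-up)
β = atan2(6.0000,-9.0000) = 146.3099°; ψ = atan2(6.0000,9.0000) = 33.6901°
θ_1 = β − ψ = 112.6199°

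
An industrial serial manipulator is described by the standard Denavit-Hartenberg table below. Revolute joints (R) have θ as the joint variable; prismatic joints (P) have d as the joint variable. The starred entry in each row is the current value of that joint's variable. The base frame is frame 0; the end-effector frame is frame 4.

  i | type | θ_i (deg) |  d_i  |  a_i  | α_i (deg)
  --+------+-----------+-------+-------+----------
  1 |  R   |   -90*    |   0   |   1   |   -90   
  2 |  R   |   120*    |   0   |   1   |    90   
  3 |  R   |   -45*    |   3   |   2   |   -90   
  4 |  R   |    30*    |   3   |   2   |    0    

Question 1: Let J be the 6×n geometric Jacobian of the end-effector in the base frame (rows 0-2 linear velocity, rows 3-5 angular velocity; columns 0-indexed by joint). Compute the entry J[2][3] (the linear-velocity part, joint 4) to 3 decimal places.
1.478

axis z_3 = (0.7071,0.3536,-0.6124); lever o_n−o_3 = (0.8966,2.5391,-2.3978)
cross product → J_v[:, 3] = (0.7071,1.1464,1.4784)
J_ω[:, 3] = z_3
entry J[2][3] = 1.4784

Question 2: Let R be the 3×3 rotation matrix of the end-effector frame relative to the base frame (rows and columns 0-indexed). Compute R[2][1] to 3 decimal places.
End-effector y-axis (col 1 of R) = (0.3536,0.5732,0.7392)
R[2][1] = 0.7392

0.739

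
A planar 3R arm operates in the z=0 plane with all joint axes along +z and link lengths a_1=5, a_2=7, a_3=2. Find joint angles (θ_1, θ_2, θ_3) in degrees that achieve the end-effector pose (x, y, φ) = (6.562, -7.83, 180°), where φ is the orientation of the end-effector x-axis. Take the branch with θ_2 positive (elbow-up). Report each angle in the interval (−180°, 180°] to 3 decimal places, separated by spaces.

wrist centre = target − a_3·(cos φ, sin φ) = (8.5620, -7.8300)
cos θ_2 = (134.6167−5²−7²)/(2·5·7) = 0.8660; θ_2 = 30.0082° (elbow-up)
β = atan2(-7.8300,8.5620) = -42.4431°; ψ = atan2(3.5009,11.0617) = 17.5619°
θ_1 = β − ψ = -60.0050°
θ_3 = φ − θ_1 − θ_2 = -150.0033° (wrapped to (-180°,180°])

-60.005 30.008 -150.003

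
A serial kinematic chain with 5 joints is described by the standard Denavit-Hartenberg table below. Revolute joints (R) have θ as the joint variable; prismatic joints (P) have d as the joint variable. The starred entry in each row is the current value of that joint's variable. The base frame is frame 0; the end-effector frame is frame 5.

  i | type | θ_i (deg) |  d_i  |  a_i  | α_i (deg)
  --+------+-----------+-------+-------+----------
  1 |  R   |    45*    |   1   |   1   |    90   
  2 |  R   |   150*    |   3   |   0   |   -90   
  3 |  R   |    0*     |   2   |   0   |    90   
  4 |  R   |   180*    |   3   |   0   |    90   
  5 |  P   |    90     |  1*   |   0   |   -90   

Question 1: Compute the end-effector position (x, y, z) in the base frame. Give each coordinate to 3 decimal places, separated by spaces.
3.889 -4.596 -1.598

after link 1: o_1 = (0.7071, 0.7071, 1.0000)
after link 2: o_2 = (2.8284, -1.4142, 1.0000)
after link 3: o_3 = (2.1213, -2.1213, -0.7321)
after link 4: o_4 = (4.2426, -4.2426, -0.7321)
after link 5: o_5 = (3.8891, -4.5962, -1.5981)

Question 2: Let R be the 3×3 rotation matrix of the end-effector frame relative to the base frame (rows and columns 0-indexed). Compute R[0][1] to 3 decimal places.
0.354

End-effector y-axis (col 1 of R) = (0.3536,0.3536,0.8660)
R[0][1] = 0.3536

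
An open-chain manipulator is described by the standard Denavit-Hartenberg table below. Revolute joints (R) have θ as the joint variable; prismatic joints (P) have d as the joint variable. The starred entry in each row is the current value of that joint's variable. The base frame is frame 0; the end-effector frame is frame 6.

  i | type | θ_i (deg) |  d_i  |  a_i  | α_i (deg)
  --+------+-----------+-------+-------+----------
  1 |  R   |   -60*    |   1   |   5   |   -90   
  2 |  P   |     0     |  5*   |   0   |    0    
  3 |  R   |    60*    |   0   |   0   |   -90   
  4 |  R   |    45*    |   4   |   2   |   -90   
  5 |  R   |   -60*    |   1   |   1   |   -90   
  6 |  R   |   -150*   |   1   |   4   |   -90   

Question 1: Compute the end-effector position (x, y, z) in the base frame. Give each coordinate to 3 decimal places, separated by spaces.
after link 1: o_1 = (2.5000, -4.3301, 1.0000)
after link 2: o_2 = (6.8301, -1.8301, 1.0000)
after link 3: o_3 = (6.8301, -1.8301, 1.0000)
after link 4: o_4 = (4.2269, -0.1496, -2.2247)
after link 5: o_5 = (2.8449, 0.1227, -2.3516)
after link 6: o_6 = (3.1594, -2.0257, 1.1535)

3.159 -2.026 1.154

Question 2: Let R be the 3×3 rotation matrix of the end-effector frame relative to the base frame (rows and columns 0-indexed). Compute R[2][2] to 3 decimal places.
0.161

End-effector z-axis (col 2 of R) = (-0.9798,0.1188,0.1607)
R[2][2] = 0.1607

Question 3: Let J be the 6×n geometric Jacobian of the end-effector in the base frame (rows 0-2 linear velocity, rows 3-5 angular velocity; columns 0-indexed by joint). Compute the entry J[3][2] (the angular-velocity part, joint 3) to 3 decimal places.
0.866

axis z_2 = (0.8660,0.5000,0.0000); lever o_n−o_2 = (-3.6707,-0.1956,0.1535)
cross product → J_v[:, 2] = (0.0768,-0.1329,1.6660)
J_ω[:, 2] = z_2
entry J[3][2] = 0.8660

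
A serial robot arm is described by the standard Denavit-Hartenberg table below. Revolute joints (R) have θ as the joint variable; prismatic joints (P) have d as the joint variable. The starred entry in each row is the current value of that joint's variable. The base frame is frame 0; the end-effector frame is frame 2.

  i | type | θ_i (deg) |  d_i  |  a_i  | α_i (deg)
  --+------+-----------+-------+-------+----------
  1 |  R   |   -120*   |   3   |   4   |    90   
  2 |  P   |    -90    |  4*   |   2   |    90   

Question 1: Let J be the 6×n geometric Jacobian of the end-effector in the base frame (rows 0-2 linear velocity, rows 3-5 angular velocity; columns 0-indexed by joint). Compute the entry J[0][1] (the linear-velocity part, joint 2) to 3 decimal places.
-0.866

prismatic axis z_1 = (-0.8660,0.5000,0.0000)
J_v[:, 1] = z_1; J_ω[:, 1] = (0,0,0)
entry J[0][1] = -0.8660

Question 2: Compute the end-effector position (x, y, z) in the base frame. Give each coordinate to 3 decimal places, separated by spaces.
after link 1: o_1 = (-2.0000, -3.4641, 3.0000)
after link 2: o_2 = (-5.4641, -1.4641, 1.0000)

-5.464 -1.464 1.000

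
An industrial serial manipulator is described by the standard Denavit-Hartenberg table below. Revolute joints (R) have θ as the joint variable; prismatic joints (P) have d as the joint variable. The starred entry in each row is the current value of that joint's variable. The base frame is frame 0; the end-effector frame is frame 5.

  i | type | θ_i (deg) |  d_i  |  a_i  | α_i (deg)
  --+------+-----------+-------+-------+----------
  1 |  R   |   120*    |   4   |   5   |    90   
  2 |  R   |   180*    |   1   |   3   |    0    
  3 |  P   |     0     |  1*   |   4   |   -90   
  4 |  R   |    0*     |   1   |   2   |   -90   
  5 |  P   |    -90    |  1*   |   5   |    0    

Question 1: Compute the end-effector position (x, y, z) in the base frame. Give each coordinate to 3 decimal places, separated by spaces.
2.866 -2.964 -2.000

after link 1: o_1 = (-2.5000, 4.3301, 4.0000)
after link 2: o_2 = (-0.1340, 2.2321, 4.0000)
after link 3: o_3 = (2.7321, -0.7321, 4.0000)
after link 4: o_4 = (3.7321, -2.4641, 3.0000)
after link 5: o_5 = (2.8660, -2.9641, -2.0000)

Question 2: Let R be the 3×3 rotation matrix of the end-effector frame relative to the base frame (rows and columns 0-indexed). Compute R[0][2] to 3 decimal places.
-0.866

End-effector z-axis (col 2 of R) = (-0.8660,-0.5000,-0.0000)
R[0][2] = -0.8660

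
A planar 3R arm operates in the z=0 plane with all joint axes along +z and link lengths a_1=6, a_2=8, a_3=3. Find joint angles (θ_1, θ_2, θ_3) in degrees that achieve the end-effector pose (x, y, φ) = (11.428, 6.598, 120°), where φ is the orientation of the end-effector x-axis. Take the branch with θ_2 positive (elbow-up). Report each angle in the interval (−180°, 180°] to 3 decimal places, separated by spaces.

-0.004 30.007 89.997

wrist centre = target − a_3·(cos φ, sin φ) = (12.9280, 3.9999)
cos θ_2 = (183.1326−6²−8²)/(2·6·8) = 0.8660; θ_2 = 30.0070° (elbow-up)
β = atan2(3.9999,12.9280) = 17.1921°; ψ = atan2(4.0008,12.9277) = 17.1962°
θ_1 = β − ψ = -0.0041°
θ_3 = φ − θ_1 − θ_2 = 89.9971° (wrapped to (-180°,180°])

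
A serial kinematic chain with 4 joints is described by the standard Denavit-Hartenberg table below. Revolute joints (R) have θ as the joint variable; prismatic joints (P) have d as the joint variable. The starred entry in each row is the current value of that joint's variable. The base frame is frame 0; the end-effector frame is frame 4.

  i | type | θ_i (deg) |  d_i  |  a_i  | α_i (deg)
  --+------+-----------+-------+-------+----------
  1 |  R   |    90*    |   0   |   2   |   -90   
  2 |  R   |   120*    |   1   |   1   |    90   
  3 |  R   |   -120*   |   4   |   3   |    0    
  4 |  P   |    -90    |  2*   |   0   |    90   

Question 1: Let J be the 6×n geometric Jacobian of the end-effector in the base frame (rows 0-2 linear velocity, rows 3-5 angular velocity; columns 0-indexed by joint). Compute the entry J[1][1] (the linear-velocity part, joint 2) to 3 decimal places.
-2.567

axis z_1 = (-1.0000,0.0000,0.0000); lever o_n−o_1 = (1.5981,5.4462,-2.5670)
cross product → J_v[:, 1] = (-0.0000,-2.5670,-5.4462)
J_ω[:, 1] = z_1
entry J[1][1] = -2.5670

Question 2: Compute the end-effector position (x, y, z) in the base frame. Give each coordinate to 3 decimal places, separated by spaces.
1.598 7.446 -2.567

after link 1: o_1 = (0.0000, 2.0000, 0.0000)
after link 2: o_2 = (-1.0000, 1.5000, -0.8660)
after link 3: o_3 = (1.5981, 5.7141, -1.5670)
after link 4: o_4 = (1.5981, 7.4462, -2.5670)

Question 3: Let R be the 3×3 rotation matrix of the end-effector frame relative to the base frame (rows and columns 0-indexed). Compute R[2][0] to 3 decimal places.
End-effector x-axis (col 0 of R) = (-0.5000,0.4330,0.7500)
R[2][0] = 0.7500

0.750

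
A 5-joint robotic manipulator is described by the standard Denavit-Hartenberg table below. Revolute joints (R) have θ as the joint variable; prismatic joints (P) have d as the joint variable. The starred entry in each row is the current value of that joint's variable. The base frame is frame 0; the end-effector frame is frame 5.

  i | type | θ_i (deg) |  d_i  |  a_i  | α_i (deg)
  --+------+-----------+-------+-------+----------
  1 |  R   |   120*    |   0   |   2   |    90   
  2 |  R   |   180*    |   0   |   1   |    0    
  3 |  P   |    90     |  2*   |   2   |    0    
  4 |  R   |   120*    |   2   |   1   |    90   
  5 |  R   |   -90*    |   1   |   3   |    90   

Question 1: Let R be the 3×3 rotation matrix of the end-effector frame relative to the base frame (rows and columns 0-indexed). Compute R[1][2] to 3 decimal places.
End-effector z-axis (col 2 of R) = (0.4330,-0.7500,-0.5000)
R[1][2] = -0.7500

-0.750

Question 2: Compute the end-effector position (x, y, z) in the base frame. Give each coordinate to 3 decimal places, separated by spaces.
after link 1: o_1 = (-1.0000, 1.7321, 0.0000)
after link 2: o_2 = (-0.5000, 0.8660, 0.0000)
after link 3: o_3 = (1.2321, 1.8660, -2.0000)
after link 4: o_4 = (2.5311, 3.6160, -1.5000)
after link 5: o_5 = (-0.3170, 2.5490, -2.3660)

-0.317 2.549 -2.366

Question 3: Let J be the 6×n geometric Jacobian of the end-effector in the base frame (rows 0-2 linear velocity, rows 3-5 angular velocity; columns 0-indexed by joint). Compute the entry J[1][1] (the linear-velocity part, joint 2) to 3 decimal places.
2.049

axis z_1 = (0.8660,0.5000,0.0000); lever o_n−o_1 = (0.6830,0.8170,-2.3660)
cross product → J_v[:, 1] = (-1.1830,2.0490,0.3660)
J_ω[:, 1] = z_1
entry J[1][1] = 2.0490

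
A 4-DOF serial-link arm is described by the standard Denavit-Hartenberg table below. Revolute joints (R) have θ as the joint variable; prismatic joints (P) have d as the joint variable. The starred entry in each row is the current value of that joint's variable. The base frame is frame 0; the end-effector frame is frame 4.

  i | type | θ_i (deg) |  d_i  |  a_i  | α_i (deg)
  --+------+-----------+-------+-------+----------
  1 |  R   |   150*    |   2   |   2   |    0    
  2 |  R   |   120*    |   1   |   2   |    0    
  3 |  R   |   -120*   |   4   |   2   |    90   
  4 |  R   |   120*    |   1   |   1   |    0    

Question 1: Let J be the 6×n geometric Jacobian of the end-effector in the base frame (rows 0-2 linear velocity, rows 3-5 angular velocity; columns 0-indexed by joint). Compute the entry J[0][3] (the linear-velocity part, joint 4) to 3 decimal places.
axis z_3 = (0.5000,0.8660,0.0000); lever o_n−o_3 = (0.9330,0.6160,0.8660)
cross product → J_v[:, 3] = (0.7500,-0.4330,-0.5000)
J_ω[:, 3] = z_3
entry J[0][3] = 0.7500

0.750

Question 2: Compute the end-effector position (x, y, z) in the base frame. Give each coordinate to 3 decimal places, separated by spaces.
after link 1: o_1 = (-1.7321, 1.0000, 2.0000)
after link 2: o_2 = (-1.7321, -1.0000, 3.0000)
after link 3: o_3 = (-3.4641, -0.0000, 7.0000)
after link 4: o_4 = (-2.5311, 0.6160, 7.8660)

-2.531 0.616 7.866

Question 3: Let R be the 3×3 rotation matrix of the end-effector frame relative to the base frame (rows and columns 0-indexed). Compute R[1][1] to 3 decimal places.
End-effector y-axis (col 1 of R) = (0.7500,-0.4330,-0.5000)
R[1][1] = -0.4330

-0.433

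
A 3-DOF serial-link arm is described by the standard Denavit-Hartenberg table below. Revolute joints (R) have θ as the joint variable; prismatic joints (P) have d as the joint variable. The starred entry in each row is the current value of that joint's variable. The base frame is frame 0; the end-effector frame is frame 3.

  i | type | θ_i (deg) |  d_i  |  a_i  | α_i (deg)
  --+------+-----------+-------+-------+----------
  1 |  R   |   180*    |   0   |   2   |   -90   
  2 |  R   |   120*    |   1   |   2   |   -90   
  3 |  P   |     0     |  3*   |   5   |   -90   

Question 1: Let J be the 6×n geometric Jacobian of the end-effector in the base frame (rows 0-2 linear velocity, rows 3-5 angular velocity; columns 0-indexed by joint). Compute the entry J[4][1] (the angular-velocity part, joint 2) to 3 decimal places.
axis z_1 = (-0.0000,-1.0000,0.0000); lever o_n−o_1 = (6.0981,-1.0000,-4.5622)
cross product → J_v[:, 1] = (4.5622,-0.0000,6.0981)
J_ω[:, 1] = z_1
entry J[4][1] = -1.0000

-1.000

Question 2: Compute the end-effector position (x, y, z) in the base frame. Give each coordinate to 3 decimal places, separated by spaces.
4.098 -1.000 -4.562

after link 1: o_1 = (-2.0000, 0.0000, 0.0000)
after link 2: o_2 = (-1.0000, -1.0000, -1.7321)
after link 3: o_3 = (4.0981, -1.0000, -4.5622)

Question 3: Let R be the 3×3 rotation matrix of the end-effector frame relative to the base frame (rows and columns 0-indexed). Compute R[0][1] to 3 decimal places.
End-effector y-axis (col 1 of R) = (-0.8660,0.0000,-0.5000)
R[0][1] = -0.8660

-0.866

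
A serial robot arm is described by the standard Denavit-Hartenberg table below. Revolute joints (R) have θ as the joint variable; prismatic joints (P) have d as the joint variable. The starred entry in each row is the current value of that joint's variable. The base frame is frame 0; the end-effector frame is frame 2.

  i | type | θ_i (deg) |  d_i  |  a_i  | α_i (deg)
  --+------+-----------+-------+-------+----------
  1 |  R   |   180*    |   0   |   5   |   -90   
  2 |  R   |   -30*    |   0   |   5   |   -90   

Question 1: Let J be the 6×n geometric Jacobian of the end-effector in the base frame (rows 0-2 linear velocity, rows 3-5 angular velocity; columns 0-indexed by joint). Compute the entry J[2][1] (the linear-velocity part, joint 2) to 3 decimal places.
axis z_1 = (-0.0000,-1.0000,0.0000); lever o_n−o_1 = (-4.3301,0.0000,2.5000)
cross product → J_v[:, 1] = (-2.5000,0.0000,-4.3301)
J_ω[:, 1] = z_1
entry J[2][1] = -4.3301

-4.330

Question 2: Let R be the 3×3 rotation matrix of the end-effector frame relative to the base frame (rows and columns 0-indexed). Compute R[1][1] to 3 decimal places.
End-effector y-axis (col 1 of R) = (0.0000,1.0000,-0.0000)
R[1][1] = 1.0000

1.000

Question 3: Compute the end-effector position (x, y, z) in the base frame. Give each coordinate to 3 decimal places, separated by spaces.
-9.330 0.000 2.500

after link 1: o_1 = (-5.0000, 0.0000, 0.0000)
after link 2: o_2 = (-9.3301, 0.0000, 2.5000)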